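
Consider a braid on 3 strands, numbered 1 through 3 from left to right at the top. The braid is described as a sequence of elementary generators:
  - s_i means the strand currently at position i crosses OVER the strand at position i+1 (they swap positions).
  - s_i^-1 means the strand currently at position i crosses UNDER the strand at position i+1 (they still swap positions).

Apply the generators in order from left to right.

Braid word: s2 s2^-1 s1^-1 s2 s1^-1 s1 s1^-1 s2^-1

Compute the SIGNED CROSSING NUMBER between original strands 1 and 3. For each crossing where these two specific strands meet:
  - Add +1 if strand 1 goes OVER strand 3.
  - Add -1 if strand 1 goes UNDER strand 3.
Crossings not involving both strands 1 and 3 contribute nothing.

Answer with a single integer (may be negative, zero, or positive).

Answer: 1

Derivation:
Gen 1: crossing 2x3. Both 1&3? no. Sum: 0
Gen 2: crossing 3x2. Both 1&3? no. Sum: 0
Gen 3: crossing 1x2. Both 1&3? no. Sum: 0
Gen 4: 1 over 3. Both 1&3? yes. Contrib: +1. Sum: 1
Gen 5: crossing 2x3. Both 1&3? no. Sum: 1
Gen 6: crossing 3x2. Both 1&3? no. Sum: 1
Gen 7: crossing 2x3. Both 1&3? no. Sum: 1
Gen 8: crossing 2x1. Both 1&3? no. Sum: 1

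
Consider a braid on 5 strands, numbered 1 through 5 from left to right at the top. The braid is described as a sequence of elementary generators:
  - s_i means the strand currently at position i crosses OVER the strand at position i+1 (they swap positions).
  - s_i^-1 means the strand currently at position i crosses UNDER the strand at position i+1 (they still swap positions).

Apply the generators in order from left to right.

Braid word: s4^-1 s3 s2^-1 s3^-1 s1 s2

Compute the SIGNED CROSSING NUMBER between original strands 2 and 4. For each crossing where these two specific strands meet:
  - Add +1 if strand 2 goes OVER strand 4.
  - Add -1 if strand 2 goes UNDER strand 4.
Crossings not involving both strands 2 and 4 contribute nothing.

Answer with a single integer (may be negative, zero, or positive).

Gen 1: crossing 4x5. Both 2&4? no. Sum: 0
Gen 2: crossing 3x5. Both 2&4? no. Sum: 0
Gen 3: crossing 2x5. Both 2&4? no. Sum: 0
Gen 4: crossing 2x3. Both 2&4? no. Sum: 0
Gen 5: crossing 1x5. Both 2&4? no. Sum: 0
Gen 6: crossing 1x3. Both 2&4? no. Sum: 0

Answer: 0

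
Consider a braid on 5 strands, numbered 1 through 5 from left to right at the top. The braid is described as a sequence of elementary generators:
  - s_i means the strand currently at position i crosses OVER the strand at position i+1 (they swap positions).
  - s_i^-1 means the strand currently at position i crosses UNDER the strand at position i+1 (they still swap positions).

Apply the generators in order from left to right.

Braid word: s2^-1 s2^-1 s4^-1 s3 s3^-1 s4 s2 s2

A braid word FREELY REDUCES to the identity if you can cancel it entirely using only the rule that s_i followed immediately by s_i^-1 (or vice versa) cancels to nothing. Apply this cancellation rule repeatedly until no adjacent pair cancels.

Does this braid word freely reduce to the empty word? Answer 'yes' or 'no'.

Answer: yes

Derivation:
Gen 1 (s2^-1): push. Stack: [s2^-1]
Gen 2 (s2^-1): push. Stack: [s2^-1 s2^-1]
Gen 3 (s4^-1): push. Stack: [s2^-1 s2^-1 s4^-1]
Gen 4 (s3): push. Stack: [s2^-1 s2^-1 s4^-1 s3]
Gen 5 (s3^-1): cancels prior s3. Stack: [s2^-1 s2^-1 s4^-1]
Gen 6 (s4): cancels prior s4^-1. Stack: [s2^-1 s2^-1]
Gen 7 (s2): cancels prior s2^-1. Stack: [s2^-1]
Gen 8 (s2): cancels prior s2^-1. Stack: []
Reduced word: (empty)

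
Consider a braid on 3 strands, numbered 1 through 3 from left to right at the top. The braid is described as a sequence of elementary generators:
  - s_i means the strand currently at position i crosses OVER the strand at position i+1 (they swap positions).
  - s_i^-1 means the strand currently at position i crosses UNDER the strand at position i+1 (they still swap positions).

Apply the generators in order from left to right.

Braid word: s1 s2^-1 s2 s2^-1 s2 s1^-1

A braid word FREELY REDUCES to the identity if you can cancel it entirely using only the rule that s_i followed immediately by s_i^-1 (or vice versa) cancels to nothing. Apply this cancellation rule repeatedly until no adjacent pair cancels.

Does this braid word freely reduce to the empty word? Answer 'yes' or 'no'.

Gen 1 (s1): push. Stack: [s1]
Gen 2 (s2^-1): push. Stack: [s1 s2^-1]
Gen 3 (s2): cancels prior s2^-1. Stack: [s1]
Gen 4 (s2^-1): push. Stack: [s1 s2^-1]
Gen 5 (s2): cancels prior s2^-1. Stack: [s1]
Gen 6 (s1^-1): cancels prior s1. Stack: []
Reduced word: (empty)

Answer: yes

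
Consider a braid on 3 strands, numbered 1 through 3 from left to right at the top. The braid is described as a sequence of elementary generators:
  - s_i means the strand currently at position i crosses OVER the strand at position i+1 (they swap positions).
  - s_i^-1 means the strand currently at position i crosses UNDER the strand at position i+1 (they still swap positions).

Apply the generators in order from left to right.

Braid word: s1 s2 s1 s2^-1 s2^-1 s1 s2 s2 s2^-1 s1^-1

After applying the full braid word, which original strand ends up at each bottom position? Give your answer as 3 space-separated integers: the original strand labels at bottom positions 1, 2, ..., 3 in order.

Answer: 1 2 3

Derivation:
Gen 1 (s1): strand 1 crosses over strand 2. Perm now: [2 1 3]
Gen 2 (s2): strand 1 crosses over strand 3. Perm now: [2 3 1]
Gen 3 (s1): strand 2 crosses over strand 3. Perm now: [3 2 1]
Gen 4 (s2^-1): strand 2 crosses under strand 1. Perm now: [3 1 2]
Gen 5 (s2^-1): strand 1 crosses under strand 2. Perm now: [3 2 1]
Gen 6 (s1): strand 3 crosses over strand 2. Perm now: [2 3 1]
Gen 7 (s2): strand 3 crosses over strand 1. Perm now: [2 1 3]
Gen 8 (s2): strand 1 crosses over strand 3. Perm now: [2 3 1]
Gen 9 (s2^-1): strand 3 crosses under strand 1. Perm now: [2 1 3]
Gen 10 (s1^-1): strand 2 crosses under strand 1. Perm now: [1 2 3]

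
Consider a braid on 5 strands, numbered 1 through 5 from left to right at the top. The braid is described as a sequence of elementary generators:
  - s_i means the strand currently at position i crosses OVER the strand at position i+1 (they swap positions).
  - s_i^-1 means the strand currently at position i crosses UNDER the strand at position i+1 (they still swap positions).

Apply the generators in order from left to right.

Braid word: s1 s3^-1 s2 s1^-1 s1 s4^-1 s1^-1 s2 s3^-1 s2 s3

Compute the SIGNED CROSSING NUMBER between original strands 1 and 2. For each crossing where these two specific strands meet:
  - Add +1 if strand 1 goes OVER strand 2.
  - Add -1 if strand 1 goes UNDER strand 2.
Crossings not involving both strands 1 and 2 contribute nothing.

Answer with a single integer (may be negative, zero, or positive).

Answer: 1

Derivation:
Gen 1: 1 over 2. Both 1&2? yes. Contrib: +1. Sum: 1
Gen 2: crossing 3x4. Both 1&2? no. Sum: 1
Gen 3: crossing 1x4. Both 1&2? no. Sum: 1
Gen 4: crossing 2x4. Both 1&2? no. Sum: 1
Gen 5: crossing 4x2. Both 1&2? no. Sum: 1
Gen 6: crossing 3x5. Both 1&2? no. Sum: 1
Gen 7: crossing 2x4. Both 1&2? no. Sum: 1
Gen 8: 2 over 1. Both 1&2? yes. Contrib: -1. Sum: 0
Gen 9: crossing 2x5. Both 1&2? no. Sum: 0
Gen 10: crossing 1x5. Both 1&2? no. Sum: 0
Gen 11: 1 over 2. Both 1&2? yes. Contrib: +1. Sum: 1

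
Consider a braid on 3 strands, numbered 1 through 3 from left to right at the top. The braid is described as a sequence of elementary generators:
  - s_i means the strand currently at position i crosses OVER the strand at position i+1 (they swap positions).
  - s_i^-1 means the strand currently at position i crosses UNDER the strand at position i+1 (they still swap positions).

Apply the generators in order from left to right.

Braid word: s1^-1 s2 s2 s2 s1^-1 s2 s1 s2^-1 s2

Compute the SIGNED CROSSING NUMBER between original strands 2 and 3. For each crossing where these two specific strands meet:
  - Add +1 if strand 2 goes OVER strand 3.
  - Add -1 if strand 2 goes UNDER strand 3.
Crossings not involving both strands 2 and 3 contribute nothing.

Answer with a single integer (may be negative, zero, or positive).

Answer: 1

Derivation:
Gen 1: crossing 1x2. Both 2&3? no. Sum: 0
Gen 2: crossing 1x3. Both 2&3? no. Sum: 0
Gen 3: crossing 3x1. Both 2&3? no. Sum: 0
Gen 4: crossing 1x3. Both 2&3? no. Sum: 0
Gen 5: 2 under 3. Both 2&3? yes. Contrib: -1. Sum: -1
Gen 6: crossing 2x1. Both 2&3? no. Sum: -1
Gen 7: crossing 3x1. Both 2&3? no. Sum: -1
Gen 8: 3 under 2. Both 2&3? yes. Contrib: +1. Sum: 0
Gen 9: 2 over 3. Both 2&3? yes. Contrib: +1. Sum: 1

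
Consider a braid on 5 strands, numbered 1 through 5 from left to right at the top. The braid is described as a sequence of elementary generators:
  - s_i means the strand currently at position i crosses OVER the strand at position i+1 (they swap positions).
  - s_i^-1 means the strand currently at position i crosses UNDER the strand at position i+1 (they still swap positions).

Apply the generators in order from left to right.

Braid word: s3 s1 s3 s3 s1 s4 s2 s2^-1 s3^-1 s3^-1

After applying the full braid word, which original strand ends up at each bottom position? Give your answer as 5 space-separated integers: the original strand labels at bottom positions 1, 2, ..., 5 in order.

Answer: 1 2 4 5 3

Derivation:
Gen 1 (s3): strand 3 crosses over strand 4. Perm now: [1 2 4 3 5]
Gen 2 (s1): strand 1 crosses over strand 2. Perm now: [2 1 4 3 5]
Gen 3 (s3): strand 4 crosses over strand 3. Perm now: [2 1 3 4 5]
Gen 4 (s3): strand 3 crosses over strand 4. Perm now: [2 1 4 3 5]
Gen 5 (s1): strand 2 crosses over strand 1. Perm now: [1 2 4 3 5]
Gen 6 (s4): strand 3 crosses over strand 5. Perm now: [1 2 4 5 3]
Gen 7 (s2): strand 2 crosses over strand 4. Perm now: [1 4 2 5 3]
Gen 8 (s2^-1): strand 4 crosses under strand 2. Perm now: [1 2 4 5 3]
Gen 9 (s3^-1): strand 4 crosses under strand 5. Perm now: [1 2 5 4 3]
Gen 10 (s3^-1): strand 5 crosses under strand 4. Perm now: [1 2 4 5 3]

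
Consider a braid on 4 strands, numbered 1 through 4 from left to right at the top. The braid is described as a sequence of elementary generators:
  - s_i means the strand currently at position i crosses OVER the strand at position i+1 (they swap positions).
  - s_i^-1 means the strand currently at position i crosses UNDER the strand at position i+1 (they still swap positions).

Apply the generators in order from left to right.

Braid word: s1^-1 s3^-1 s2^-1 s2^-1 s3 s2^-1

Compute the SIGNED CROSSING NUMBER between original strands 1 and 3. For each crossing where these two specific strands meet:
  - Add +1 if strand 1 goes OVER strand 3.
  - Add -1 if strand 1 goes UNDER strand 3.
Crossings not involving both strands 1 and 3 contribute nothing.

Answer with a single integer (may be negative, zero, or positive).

Answer: -1

Derivation:
Gen 1: crossing 1x2. Both 1&3? no. Sum: 0
Gen 2: crossing 3x4. Both 1&3? no. Sum: 0
Gen 3: crossing 1x4. Both 1&3? no. Sum: 0
Gen 4: crossing 4x1. Both 1&3? no. Sum: 0
Gen 5: crossing 4x3. Both 1&3? no. Sum: 0
Gen 6: 1 under 3. Both 1&3? yes. Contrib: -1. Sum: -1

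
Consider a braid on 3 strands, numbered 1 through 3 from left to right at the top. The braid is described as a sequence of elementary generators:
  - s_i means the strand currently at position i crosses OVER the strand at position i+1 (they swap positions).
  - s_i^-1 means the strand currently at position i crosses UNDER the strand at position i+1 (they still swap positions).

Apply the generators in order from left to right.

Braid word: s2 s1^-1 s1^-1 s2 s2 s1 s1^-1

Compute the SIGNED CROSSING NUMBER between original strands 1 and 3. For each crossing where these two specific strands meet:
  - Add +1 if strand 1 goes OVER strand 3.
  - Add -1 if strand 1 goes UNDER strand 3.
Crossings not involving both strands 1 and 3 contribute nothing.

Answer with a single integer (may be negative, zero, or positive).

Gen 1: crossing 2x3. Both 1&3? no. Sum: 0
Gen 2: 1 under 3. Both 1&3? yes. Contrib: -1. Sum: -1
Gen 3: 3 under 1. Both 1&3? yes. Contrib: +1. Sum: 0
Gen 4: crossing 3x2. Both 1&3? no. Sum: 0
Gen 5: crossing 2x3. Both 1&3? no. Sum: 0
Gen 6: 1 over 3. Both 1&3? yes. Contrib: +1. Sum: 1
Gen 7: 3 under 1. Both 1&3? yes. Contrib: +1. Sum: 2

Answer: 2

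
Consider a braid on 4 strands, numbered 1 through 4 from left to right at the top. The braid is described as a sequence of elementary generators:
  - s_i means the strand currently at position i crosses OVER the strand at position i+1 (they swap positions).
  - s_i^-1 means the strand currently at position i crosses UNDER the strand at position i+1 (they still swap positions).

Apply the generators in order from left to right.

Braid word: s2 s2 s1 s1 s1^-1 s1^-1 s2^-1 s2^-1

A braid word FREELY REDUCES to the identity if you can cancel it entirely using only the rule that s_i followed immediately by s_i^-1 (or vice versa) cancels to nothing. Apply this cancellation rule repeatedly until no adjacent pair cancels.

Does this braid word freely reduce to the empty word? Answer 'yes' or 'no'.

Answer: yes

Derivation:
Gen 1 (s2): push. Stack: [s2]
Gen 2 (s2): push. Stack: [s2 s2]
Gen 3 (s1): push. Stack: [s2 s2 s1]
Gen 4 (s1): push. Stack: [s2 s2 s1 s1]
Gen 5 (s1^-1): cancels prior s1. Stack: [s2 s2 s1]
Gen 6 (s1^-1): cancels prior s1. Stack: [s2 s2]
Gen 7 (s2^-1): cancels prior s2. Stack: [s2]
Gen 8 (s2^-1): cancels prior s2. Stack: []
Reduced word: (empty)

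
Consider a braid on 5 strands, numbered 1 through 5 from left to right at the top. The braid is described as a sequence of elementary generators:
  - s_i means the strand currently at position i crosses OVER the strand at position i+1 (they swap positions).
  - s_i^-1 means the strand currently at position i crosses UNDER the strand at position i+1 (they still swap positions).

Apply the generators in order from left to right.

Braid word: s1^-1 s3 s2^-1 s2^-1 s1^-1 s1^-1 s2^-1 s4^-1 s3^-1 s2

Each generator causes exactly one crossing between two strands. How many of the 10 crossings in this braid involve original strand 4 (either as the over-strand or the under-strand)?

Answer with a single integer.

Gen 1: crossing 1x2. Involves strand 4? no. Count so far: 0
Gen 2: crossing 3x4. Involves strand 4? yes. Count so far: 1
Gen 3: crossing 1x4. Involves strand 4? yes. Count so far: 2
Gen 4: crossing 4x1. Involves strand 4? yes. Count so far: 3
Gen 5: crossing 2x1. Involves strand 4? no. Count so far: 3
Gen 6: crossing 1x2. Involves strand 4? no. Count so far: 3
Gen 7: crossing 1x4. Involves strand 4? yes. Count so far: 4
Gen 8: crossing 3x5. Involves strand 4? no. Count so far: 4
Gen 9: crossing 1x5. Involves strand 4? no. Count so far: 4
Gen 10: crossing 4x5. Involves strand 4? yes. Count so far: 5

Answer: 5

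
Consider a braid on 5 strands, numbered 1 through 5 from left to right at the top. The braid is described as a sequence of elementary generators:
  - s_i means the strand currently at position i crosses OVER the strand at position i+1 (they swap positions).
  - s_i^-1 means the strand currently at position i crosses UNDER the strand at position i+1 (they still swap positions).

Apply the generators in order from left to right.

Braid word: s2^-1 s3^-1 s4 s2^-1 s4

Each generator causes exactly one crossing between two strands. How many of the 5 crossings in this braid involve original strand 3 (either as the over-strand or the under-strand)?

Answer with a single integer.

Answer: 2

Derivation:
Gen 1: crossing 2x3. Involves strand 3? yes. Count so far: 1
Gen 2: crossing 2x4. Involves strand 3? no. Count so far: 1
Gen 3: crossing 2x5. Involves strand 3? no. Count so far: 1
Gen 4: crossing 3x4. Involves strand 3? yes. Count so far: 2
Gen 5: crossing 5x2. Involves strand 3? no. Count so far: 2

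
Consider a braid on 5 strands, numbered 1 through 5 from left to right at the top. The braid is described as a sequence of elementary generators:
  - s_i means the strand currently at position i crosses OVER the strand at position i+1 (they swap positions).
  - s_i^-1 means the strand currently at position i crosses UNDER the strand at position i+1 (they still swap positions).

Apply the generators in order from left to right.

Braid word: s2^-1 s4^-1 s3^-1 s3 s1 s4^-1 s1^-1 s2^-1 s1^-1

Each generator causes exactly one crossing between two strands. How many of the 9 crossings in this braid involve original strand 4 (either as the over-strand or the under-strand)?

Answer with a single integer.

Gen 1: crossing 2x3. Involves strand 4? no. Count so far: 0
Gen 2: crossing 4x5. Involves strand 4? yes. Count so far: 1
Gen 3: crossing 2x5. Involves strand 4? no. Count so far: 1
Gen 4: crossing 5x2. Involves strand 4? no. Count so far: 1
Gen 5: crossing 1x3. Involves strand 4? no. Count so far: 1
Gen 6: crossing 5x4. Involves strand 4? yes. Count so far: 2
Gen 7: crossing 3x1. Involves strand 4? no. Count so far: 2
Gen 8: crossing 3x2. Involves strand 4? no. Count so far: 2
Gen 9: crossing 1x2. Involves strand 4? no. Count so far: 2

Answer: 2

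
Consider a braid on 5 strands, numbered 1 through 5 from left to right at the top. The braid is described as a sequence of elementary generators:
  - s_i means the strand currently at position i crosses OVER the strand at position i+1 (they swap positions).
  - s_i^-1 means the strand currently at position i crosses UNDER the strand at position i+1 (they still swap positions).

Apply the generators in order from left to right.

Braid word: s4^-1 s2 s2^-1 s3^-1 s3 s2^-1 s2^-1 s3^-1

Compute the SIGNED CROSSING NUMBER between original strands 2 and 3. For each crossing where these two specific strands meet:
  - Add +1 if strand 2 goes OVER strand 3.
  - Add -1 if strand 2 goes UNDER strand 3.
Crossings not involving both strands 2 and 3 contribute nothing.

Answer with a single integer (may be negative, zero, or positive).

Answer: 2

Derivation:
Gen 1: crossing 4x5. Both 2&3? no. Sum: 0
Gen 2: 2 over 3. Both 2&3? yes. Contrib: +1. Sum: 1
Gen 3: 3 under 2. Both 2&3? yes. Contrib: +1. Sum: 2
Gen 4: crossing 3x5. Both 2&3? no. Sum: 2
Gen 5: crossing 5x3. Both 2&3? no. Sum: 2
Gen 6: 2 under 3. Both 2&3? yes. Contrib: -1. Sum: 1
Gen 7: 3 under 2. Both 2&3? yes. Contrib: +1. Sum: 2
Gen 8: crossing 3x5. Both 2&3? no. Sum: 2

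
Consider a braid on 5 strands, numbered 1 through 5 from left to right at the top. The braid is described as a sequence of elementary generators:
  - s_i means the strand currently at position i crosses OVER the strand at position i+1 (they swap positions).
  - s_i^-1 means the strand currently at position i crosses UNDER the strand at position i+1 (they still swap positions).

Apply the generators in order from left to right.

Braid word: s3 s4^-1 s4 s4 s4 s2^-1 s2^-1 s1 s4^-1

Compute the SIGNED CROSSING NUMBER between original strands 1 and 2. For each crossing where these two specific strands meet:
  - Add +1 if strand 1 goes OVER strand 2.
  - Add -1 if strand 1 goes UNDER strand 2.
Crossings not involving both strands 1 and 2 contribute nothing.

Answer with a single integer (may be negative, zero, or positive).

Gen 1: crossing 3x4. Both 1&2? no. Sum: 0
Gen 2: crossing 3x5. Both 1&2? no. Sum: 0
Gen 3: crossing 5x3. Both 1&2? no. Sum: 0
Gen 4: crossing 3x5. Both 1&2? no. Sum: 0
Gen 5: crossing 5x3. Both 1&2? no. Sum: 0
Gen 6: crossing 2x4. Both 1&2? no. Sum: 0
Gen 7: crossing 4x2. Both 1&2? no. Sum: 0
Gen 8: 1 over 2. Both 1&2? yes. Contrib: +1. Sum: 1
Gen 9: crossing 3x5. Both 1&2? no. Sum: 1

Answer: 1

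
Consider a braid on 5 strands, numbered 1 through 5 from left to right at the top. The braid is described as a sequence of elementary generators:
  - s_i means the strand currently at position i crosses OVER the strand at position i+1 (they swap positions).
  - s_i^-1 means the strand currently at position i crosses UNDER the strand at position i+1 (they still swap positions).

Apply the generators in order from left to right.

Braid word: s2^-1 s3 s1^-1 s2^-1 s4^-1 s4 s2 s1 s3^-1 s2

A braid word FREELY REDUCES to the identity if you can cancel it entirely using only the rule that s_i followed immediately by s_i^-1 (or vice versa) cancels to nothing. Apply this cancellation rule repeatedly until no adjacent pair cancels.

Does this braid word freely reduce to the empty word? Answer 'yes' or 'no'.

Answer: yes

Derivation:
Gen 1 (s2^-1): push. Stack: [s2^-1]
Gen 2 (s3): push. Stack: [s2^-1 s3]
Gen 3 (s1^-1): push. Stack: [s2^-1 s3 s1^-1]
Gen 4 (s2^-1): push. Stack: [s2^-1 s3 s1^-1 s2^-1]
Gen 5 (s4^-1): push. Stack: [s2^-1 s3 s1^-1 s2^-1 s4^-1]
Gen 6 (s4): cancels prior s4^-1. Stack: [s2^-1 s3 s1^-1 s2^-1]
Gen 7 (s2): cancels prior s2^-1. Stack: [s2^-1 s3 s1^-1]
Gen 8 (s1): cancels prior s1^-1. Stack: [s2^-1 s3]
Gen 9 (s3^-1): cancels prior s3. Stack: [s2^-1]
Gen 10 (s2): cancels prior s2^-1. Stack: []
Reduced word: (empty)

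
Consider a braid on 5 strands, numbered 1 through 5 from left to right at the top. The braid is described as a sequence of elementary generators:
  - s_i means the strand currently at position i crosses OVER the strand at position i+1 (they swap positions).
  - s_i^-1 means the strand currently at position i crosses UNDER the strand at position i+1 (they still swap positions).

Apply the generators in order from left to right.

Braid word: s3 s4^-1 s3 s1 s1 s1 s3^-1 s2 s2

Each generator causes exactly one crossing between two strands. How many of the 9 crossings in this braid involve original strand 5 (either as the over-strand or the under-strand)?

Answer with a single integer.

Answer: 3

Derivation:
Gen 1: crossing 3x4. Involves strand 5? no. Count so far: 0
Gen 2: crossing 3x5. Involves strand 5? yes. Count so far: 1
Gen 3: crossing 4x5. Involves strand 5? yes. Count so far: 2
Gen 4: crossing 1x2. Involves strand 5? no. Count so far: 2
Gen 5: crossing 2x1. Involves strand 5? no. Count so far: 2
Gen 6: crossing 1x2. Involves strand 5? no. Count so far: 2
Gen 7: crossing 5x4. Involves strand 5? yes. Count so far: 3
Gen 8: crossing 1x4. Involves strand 5? no. Count so far: 3
Gen 9: crossing 4x1. Involves strand 5? no. Count so far: 3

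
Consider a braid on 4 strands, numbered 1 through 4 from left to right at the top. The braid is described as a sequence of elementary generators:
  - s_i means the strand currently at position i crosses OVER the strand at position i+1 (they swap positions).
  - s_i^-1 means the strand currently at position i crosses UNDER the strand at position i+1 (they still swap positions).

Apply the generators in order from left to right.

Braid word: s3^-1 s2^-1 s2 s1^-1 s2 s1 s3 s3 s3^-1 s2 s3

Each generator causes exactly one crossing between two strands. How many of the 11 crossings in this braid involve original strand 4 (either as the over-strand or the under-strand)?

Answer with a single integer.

Answer: 5

Derivation:
Gen 1: crossing 3x4. Involves strand 4? yes. Count so far: 1
Gen 2: crossing 2x4. Involves strand 4? yes. Count so far: 2
Gen 3: crossing 4x2. Involves strand 4? yes. Count so far: 3
Gen 4: crossing 1x2. Involves strand 4? no. Count so far: 3
Gen 5: crossing 1x4. Involves strand 4? yes. Count so far: 4
Gen 6: crossing 2x4. Involves strand 4? yes. Count so far: 5
Gen 7: crossing 1x3. Involves strand 4? no. Count so far: 5
Gen 8: crossing 3x1. Involves strand 4? no. Count so far: 5
Gen 9: crossing 1x3. Involves strand 4? no. Count so far: 5
Gen 10: crossing 2x3. Involves strand 4? no. Count so far: 5
Gen 11: crossing 2x1. Involves strand 4? no. Count so far: 5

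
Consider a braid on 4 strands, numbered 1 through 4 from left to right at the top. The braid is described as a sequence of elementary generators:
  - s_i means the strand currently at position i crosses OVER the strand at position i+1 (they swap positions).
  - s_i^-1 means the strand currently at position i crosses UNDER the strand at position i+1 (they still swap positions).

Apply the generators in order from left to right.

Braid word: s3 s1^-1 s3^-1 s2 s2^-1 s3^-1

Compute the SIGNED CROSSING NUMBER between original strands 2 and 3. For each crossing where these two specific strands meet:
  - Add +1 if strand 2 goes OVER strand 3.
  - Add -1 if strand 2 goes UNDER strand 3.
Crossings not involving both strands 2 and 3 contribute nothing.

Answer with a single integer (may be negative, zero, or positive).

Answer: 0

Derivation:
Gen 1: crossing 3x4. Both 2&3? no. Sum: 0
Gen 2: crossing 1x2. Both 2&3? no. Sum: 0
Gen 3: crossing 4x3. Both 2&3? no. Sum: 0
Gen 4: crossing 1x3. Both 2&3? no. Sum: 0
Gen 5: crossing 3x1. Both 2&3? no. Sum: 0
Gen 6: crossing 3x4. Both 2&3? no. Sum: 0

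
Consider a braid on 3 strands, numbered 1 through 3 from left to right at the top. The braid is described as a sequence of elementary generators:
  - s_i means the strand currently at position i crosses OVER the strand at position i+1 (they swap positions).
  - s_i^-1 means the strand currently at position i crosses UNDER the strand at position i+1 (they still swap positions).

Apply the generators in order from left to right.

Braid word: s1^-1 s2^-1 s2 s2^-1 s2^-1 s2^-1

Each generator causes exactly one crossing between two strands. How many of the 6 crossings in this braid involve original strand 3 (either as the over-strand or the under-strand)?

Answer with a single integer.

Gen 1: crossing 1x2. Involves strand 3? no. Count so far: 0
Gen 2: crossing 1x3. Involves strand 3? yes. Count so far: 1
Gen 3: crossing 3x1. Involves strand 3? yes. Count so far: 2
Gen 4: crossing 1x3. Involves strand 3? yes. Count so far: 3
Gen 5: crossing 3x1. Involves strand 3? yes. Count so far: 4
Gen 6: crossing 1x3. Involves strand 3? yes. Count so far: 5

Answer: 5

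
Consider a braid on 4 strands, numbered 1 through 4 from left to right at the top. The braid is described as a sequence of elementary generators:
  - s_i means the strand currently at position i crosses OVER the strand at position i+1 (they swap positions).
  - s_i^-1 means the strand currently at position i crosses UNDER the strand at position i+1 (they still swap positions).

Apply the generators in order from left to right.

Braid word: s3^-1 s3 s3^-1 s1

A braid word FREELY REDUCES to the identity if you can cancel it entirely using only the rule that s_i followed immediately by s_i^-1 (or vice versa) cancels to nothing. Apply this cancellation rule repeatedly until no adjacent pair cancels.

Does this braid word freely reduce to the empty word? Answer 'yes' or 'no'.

Answer: no

Derivation:
Gen 1 (s3^-1): push. Stack: [s3^-1]
Gen 2 (s3): cancels prior s3^-1. Stack: []
Gen 3 (s3^-1): push. Stack: [s3^-1]
Gen 4 (s1): push. Stack: [s3^-1 s1]
Reduced word: s3^-1 s1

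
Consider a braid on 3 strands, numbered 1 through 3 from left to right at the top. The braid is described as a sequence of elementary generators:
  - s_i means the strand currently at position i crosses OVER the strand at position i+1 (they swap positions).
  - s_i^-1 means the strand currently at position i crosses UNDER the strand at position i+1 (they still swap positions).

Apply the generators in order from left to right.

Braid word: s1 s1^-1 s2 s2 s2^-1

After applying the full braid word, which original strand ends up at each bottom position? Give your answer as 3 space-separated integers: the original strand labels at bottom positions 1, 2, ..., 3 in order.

Answer: 1 3 2

Derivation:
Gen 1 (s1): strand 1 crosses over strand 2. Perm now: [2 1 3]
Gen 2 (s1^-1): strand 2 crosses under strand 1. Perm now: [1 2 3]
Gen 3 (s2): strand 2 crosses over strand 3. Perm now: [1 3 2]
Gen 4 (s2): strand 3 crosses over strand 2. Perm now: [1 2 3]
Gen 5 (s2^-1): strand 2 crosses under strand 3. Perm now: [1 3 2]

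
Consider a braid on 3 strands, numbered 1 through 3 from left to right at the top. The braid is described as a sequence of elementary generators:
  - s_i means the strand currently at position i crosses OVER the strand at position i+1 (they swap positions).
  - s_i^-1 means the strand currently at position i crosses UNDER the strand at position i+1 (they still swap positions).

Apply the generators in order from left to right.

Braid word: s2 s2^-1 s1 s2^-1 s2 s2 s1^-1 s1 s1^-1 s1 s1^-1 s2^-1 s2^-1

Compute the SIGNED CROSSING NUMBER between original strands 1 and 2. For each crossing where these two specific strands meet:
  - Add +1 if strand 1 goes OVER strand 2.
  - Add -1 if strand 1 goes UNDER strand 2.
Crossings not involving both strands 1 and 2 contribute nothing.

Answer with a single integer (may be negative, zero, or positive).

Gen 1: crossing 2x3. Both 1&2? no. Sum: 0
Gen 2: crossing 3x2. Both 1&2? no. Sum: 0
Gen 3: 1 over 2. Both 1&2? yes. Contrib: +1. Sum: 1
Gen 4: crossing 1x3. Both 1&2? no. Sum: 1
Gen 5: crossing 3x1. Both 1&2? no. Sum: 1
Gen 6: crossing 1x3. Both 1&2? no. Sum: 1
Gen 7: crossing 2x3. Both 1&2? no. Sum: 1
Gen 8: crossing 3x2. Both 1&2? no. Sum: 1
Gen 9: crossing 2x3. Both 1&2? no. Sum: 1
Gen 10: crossing 3x2. Both 1&2? no. Sum: 1
Gen 11: crossing 2x3. Both 1&2? no. Sum: 1
Gen 12: 2 under 1. Both 1&2? yes. Contrib: +1. Sum: 2
Gen 13: 1 under 2. Both 1&2? yes. Contrib: -1. Sum: 1

Answer: 1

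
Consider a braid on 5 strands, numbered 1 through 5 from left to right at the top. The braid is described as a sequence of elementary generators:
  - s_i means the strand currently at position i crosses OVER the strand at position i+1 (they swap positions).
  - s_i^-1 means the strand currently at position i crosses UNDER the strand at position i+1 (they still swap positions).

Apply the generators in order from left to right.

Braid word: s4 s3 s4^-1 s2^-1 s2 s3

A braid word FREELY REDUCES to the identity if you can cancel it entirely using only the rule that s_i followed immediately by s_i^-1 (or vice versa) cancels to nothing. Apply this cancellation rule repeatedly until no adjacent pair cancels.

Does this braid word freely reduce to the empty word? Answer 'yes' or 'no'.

Gen 1 (s4): push. Stack: [s4]
Gen 2 (s3): push. Stack: [s4 s3]
Gen 3 (s4^-1): push. Stack: [s4 s3 s4^-1]
Gen 4 (s2^-1): push. Stack: [s4 s3 s4^-1 s2^-1]
Gen 5 (s2): cancels prior s2^-1. Stack: [s4 s3 s4^-1]
Gen 6 (s3): push. Stack: [s4 s3 s4^-1 s3]
Reduced word: s4 s3 s4^-1 s3

Answer: no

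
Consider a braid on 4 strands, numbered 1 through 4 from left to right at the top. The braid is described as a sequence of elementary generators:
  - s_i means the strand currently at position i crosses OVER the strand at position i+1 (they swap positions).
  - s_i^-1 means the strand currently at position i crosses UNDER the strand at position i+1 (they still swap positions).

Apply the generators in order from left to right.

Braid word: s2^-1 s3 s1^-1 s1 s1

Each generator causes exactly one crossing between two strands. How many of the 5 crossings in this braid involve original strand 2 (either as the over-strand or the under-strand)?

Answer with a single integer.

Answer: 2

Derivation:
Gen 1: crossing 2x3. Involves strand 2? yes. Count so far: 1
Gen 2: crossing 2x4. Involves strand 2? yes. Count so far: 2
Gen 3: crossing 1x3. Involves strand 2? no. Count so far: 2
Gen 4: crossing 3x1. Involves strand 2? no. Count so far: 2
Gen 5: crossing 1x3. Involves strand 2? no. Count so far: 2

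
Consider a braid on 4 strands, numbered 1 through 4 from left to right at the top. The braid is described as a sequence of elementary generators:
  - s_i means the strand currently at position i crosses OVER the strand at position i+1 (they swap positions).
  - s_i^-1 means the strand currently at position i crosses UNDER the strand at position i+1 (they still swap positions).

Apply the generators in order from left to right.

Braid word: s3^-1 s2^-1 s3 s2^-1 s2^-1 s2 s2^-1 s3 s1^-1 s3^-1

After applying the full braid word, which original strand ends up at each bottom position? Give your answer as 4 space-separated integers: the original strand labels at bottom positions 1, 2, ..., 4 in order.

Gen 1 (s3^-1): strand 3 crosses under strand 4. Perm now: [1 2 4 3]
Gen 2 (s2^-1): strand 2 crosses under strand 4. Perm now: [1 4 2 3]
Gen 3 (s3): strand 2 crosses over strand 3. Perm now: [1 4 3 2]
Gen 4 (s2^-1): strand 4 crosses under strand 3. Perm now: [1 3 4 2]
Gen 5 (s2^-1): strand 3 crosses under strand 4. Perm now: [1 4 3 2]
Gen 6 (s2): strand 4 crosses over strand 3. Perm now: [1 3 4 2]
Gen 7 (s2^-1): strand 3 crosses under strand 4. Perm now: [1 4 3 2]
Gen 8 (s3): strand 3 crosses over strand 2. Perm now: [1 4 2 3]
Gen 9 (s1^-1): strand 1 crosses under strand 4. Perm now: [4 1 2 3]
Gen 10 (s3^-1): strand 2 crosses under strand 3. Perm now: [4 1 3 2]

Answer: 4 1 3 2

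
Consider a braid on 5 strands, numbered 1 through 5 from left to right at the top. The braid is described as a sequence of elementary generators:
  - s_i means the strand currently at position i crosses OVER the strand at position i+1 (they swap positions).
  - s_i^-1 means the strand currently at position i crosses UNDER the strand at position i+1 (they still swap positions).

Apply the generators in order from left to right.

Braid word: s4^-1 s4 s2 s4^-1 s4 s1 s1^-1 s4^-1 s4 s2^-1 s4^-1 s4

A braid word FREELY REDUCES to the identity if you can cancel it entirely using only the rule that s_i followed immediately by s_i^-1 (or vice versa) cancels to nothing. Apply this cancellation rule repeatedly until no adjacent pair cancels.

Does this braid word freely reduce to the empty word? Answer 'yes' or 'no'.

Gen 1 (s4^-1): push. Stack: [s4^-1]
Gen 2 (s4): cancels prior s4^-1. Stack: []
Gen 3 (s2): push. Stack: [s2]
Gen 4 (s4^-1): push. Stack: [s2 s4^-1]
Gen 5 (s4): cancels prior s4^-1. Stack: [s2]
Gen 6 (s1): push. Stack: [s2 s1]
Gen 7 (s1^-1): cancels prior s1. Stack: [s2]
Gen 8 (s4^-1): push. Stack: [s2 s4^-1]
Gen 9 (s4): cancels prior s4^-1. Stack: [s2]
Gen 10 (s2^-1): cancels prior s2. Stack: []
Gen 11 (s4^-1): push. Stack: [s4^-1]
Gen 12 (s4): cancels prior s4^-1. Stack: []
Reduced word: (empty)

Answer: yes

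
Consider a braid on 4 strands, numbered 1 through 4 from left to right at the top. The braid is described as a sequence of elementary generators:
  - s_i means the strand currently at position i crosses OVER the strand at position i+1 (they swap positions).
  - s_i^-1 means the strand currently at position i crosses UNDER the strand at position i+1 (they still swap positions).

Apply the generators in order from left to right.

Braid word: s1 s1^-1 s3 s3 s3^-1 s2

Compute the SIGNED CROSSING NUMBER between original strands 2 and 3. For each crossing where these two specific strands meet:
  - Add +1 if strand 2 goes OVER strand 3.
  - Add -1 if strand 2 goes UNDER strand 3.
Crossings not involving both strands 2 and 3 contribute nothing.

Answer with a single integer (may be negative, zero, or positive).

Gen 1: crossing 1x2. Both 2&3? no. Sum: 0
Gen 2: crossing 2x1. Both 2&3? no. Sum: 0
Gen 3: crossing 3x4. Both 2&3? no. Sum: 0
Gen 4: crossing 4x3. Both 2&3? no. Sum: 0
Gen 5: crossing 3x4. Both 2&3? no. Sum: 0
Gen 6: crossing 2x4. Both 2&3? no. Sum: 0

Answer: 0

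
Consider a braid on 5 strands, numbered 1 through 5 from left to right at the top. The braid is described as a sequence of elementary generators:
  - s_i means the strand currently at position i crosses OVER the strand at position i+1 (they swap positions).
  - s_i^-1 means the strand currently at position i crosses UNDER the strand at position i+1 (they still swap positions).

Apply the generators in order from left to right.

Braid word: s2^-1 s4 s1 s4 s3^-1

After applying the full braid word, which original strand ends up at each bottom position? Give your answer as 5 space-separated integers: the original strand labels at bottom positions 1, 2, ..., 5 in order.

Gen 1 (s2^-1): strand 2 crosses under strand 3. Perm now: [1 3 2 4 5]
Gen 2 (s4): strand 4 crosses over strand 5. Perm now: [1 3 2 5 4]
Gen 3 (s1): strand 1 crosses over strand 3. Perm now: [3 1 2 5 4]
Gen 4 (s4): strand 5 crosses over strand 4. Perm now: [3 1 2 4 5]
Gen 5 (s3^-1): strand 2 crosses under strand 4. Perm now: [3 1 4 2 5]

Answer: 3 1 4 2 5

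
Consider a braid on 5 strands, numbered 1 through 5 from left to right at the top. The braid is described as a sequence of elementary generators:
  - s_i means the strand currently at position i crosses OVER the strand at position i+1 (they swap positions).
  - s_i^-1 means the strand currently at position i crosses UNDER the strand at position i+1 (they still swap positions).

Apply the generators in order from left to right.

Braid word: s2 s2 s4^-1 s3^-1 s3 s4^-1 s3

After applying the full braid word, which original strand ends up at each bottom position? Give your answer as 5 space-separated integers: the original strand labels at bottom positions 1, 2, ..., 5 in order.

Answer: 1 2 4 3 5

Derivation:
Gen 1 (s2): strand 2 crosses over strand 3. Perm now: [1 3 2 4 5]
Gen 2 (s2): strand 3 crosses over strand 2. Perm now: [1 2 3 4 5]
Gen 3 (s4^-1): strand 4 crosses under strand 5. Perm now: [1 2 3 5 4]
Gen 4 (s3^-1): strand 3 crosses under strand 5. Perm now: [1 2 5 3 4]
Gen 5 (s3): strand 5 crosses over strand 3. Perm now: [1 2 3 5 4]
Gen 6 (s4^-1): strand 5 crosses under strand 4. Perm now: [1 2 3 4 5]
Gen 7 (s3): strand 3 crosses over strand 4. Perm now: [1 2 4 3 5]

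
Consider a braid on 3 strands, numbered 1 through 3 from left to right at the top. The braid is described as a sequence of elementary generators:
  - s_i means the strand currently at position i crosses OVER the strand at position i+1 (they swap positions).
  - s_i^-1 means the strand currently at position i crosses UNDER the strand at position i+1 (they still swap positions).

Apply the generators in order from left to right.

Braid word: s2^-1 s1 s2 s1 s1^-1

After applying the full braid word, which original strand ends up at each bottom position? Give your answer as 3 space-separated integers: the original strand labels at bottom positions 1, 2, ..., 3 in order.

Answer: 3 2 1

Derivation:
Gen 1 (s2^-1): strand 2 crosses under strand 3. Perm now: [1 3 2]
Gen 2 (s1): strand 1 crosses over strand 3. Perm now: [3 1 2]
Gen 3 (s2): strand 1 crosses over strand 2. Perm now: [3 2 1]
Gen 4 (s1): strand 3 crosses over strand 2. Perm now: [2 3 1]
Gen 5 (s1^-1): strand 2 crosses under strand 3. Perm now: [3 2 1]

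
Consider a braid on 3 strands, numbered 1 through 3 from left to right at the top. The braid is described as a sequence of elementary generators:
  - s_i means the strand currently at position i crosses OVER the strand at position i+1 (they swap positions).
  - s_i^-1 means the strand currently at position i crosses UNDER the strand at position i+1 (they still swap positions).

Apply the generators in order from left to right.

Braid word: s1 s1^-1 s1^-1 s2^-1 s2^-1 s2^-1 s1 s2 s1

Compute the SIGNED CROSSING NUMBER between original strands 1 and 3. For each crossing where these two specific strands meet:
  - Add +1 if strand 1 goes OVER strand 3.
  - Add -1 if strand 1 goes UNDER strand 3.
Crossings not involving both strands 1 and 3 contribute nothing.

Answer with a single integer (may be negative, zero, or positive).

Gen 1: crossing 1x2. Both 1&3? no. Sum: 0
Gen 2: crossing 2x1. Both 1&3? no. Sum: 0
Gen 3: crossing 1x2. Both 1&3? no. Sum: 0
Gen 4: 1 under 3. Both 1&3? yes. Contrib: -1. Sum: -1
Gen 5: 3 under 1. Both 1&3? yes. Contrib: +1. Sum: 0
Gen 6: 1 under 3. Both 1&3? yes. Contrib: -1. Sum: -1
Gen 7: crossing 2x3. Both 1&3? no. Sum: -1
Gen 8: crossing 2x1. Both 1&3? no. Sum: -1
Gen 9: 3 over 1. Both 1&3? yes. Contrib: -1. Sum: -2

Answer: -2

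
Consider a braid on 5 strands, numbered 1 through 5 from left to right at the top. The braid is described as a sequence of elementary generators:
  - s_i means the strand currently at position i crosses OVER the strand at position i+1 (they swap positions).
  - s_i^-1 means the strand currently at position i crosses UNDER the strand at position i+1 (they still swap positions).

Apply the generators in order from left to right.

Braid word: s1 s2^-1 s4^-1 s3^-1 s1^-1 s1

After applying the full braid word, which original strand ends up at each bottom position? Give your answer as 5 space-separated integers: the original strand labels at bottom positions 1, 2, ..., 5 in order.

Answer: 2 3 5 1 4

Derivation:
Gen 1 (s1): strand 1 crosses over strand 2. Perm now: [2 1 3 4 5]
Gen 2 (s2^-1): strand 1 crosses under strand 3. Perm now: [2 3 1 4 5]
Gen 3 (s4^-1): strand 4 crosses under strand 5. Perm now: [2 3 1 5 4]
Gen 4 (s3^-1): strand 1 crosses under strand 5. Perm now: [2 3 5 1 4]
Gen 5 (s1^-1): strand 2 crosses under strand 3. Perm now: [3 2 5 1 4]
Gen 6 (s1): strand 3 crosses over strand 2. Perm now: [2 3 5 1 4]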